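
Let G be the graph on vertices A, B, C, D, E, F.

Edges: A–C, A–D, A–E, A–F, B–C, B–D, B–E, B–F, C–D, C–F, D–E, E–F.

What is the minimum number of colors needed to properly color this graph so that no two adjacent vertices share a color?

3

B, C, F form a triangle, so at least 3 colors are needed.
3 colors suffice: color 1 → {A, B}; color 2 → {D, F}; color 3 → {C, E}. Each edge has distinct colors on its endpoints.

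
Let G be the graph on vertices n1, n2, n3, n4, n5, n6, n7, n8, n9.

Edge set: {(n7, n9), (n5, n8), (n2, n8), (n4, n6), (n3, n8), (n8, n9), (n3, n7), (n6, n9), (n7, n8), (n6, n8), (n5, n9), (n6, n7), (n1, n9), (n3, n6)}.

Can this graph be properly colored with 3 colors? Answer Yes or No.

n3, n6, n7, n8 form a clique, so at least 4 colors are needed.
So 3 colors are not enough.

No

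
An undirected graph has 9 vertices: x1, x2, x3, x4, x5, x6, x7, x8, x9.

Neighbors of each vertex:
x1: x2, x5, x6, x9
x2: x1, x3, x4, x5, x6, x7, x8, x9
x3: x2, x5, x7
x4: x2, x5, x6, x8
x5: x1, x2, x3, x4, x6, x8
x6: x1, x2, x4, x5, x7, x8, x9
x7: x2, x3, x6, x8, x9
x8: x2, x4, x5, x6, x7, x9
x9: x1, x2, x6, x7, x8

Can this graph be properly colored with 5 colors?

Yes

The chromatic number is 5. x2, x4, x5, x6, x8 form a clique, so at least 5 colors are needed.
One proper 5-coloring: x1=4, x2=1, x3=2, x4=5, x5=3, x6=2, x7=3, x8=4, x9=5.
That is already a proper 5-coloring.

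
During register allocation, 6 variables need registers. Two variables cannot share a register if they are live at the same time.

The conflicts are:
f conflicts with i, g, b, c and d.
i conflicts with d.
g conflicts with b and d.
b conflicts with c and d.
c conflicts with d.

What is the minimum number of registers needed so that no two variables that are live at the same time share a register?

4

f, b, c, d are mutually in conflict, so at least 4 registers are needed.
Using 4 registers: f=1, i=3, g=4, b=3, c=4, d=2. Each listed conflict is separated.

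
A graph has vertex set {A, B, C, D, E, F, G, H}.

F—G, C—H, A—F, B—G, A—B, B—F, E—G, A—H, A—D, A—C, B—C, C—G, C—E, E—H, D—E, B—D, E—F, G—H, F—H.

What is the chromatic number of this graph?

C, E, G, H are mutually adjacent (a clique of size 4), so at least 4 colors are needed.
A valid assignment using 4 colors: A=1, B=4, C=3, D=2, E=1, F=3, G=2, H=4. Every edge joins two different colors.

4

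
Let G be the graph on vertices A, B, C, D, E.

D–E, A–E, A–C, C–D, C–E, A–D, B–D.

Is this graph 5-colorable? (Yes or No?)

Yes

The chromatic number is 4. A, C, D, E are pairwise adjacent (a clique of size 4), so at least 4 colors are needed.
One proper 4-coloring: A=4, B=2, C=3, D=1, E=2.
Since 5 ≥ 4, a proper 5-coloring certainly exists.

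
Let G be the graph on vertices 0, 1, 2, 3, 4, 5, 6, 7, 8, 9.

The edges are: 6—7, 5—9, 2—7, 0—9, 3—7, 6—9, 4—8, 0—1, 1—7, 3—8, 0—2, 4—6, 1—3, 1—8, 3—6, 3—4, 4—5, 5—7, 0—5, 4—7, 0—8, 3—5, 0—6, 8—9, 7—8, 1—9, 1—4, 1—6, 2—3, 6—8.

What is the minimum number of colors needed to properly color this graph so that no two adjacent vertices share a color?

1, 3, 4, 6, 7, 8 form a clique, so at least 6 colors are needed.
One proper 6-coloring: 0=c, 1=e, 2=a, 3=c, 4=f, 5=a, 6=a, 7=d, 8=b, 9=d. No two adjacent vertices share a color.

6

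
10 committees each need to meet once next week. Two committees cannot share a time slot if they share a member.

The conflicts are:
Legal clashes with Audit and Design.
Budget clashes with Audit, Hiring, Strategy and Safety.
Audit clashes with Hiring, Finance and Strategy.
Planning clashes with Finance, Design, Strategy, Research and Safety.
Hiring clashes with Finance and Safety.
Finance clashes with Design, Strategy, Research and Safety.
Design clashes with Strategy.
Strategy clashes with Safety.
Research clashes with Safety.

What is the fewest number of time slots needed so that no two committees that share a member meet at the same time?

4

Planning, Finance, Design, Strategy pairwise conflict, so at least 4 time slots are needed.
4 time slots suffice: time slot 1 → {Legal, Budget, Finance}; time slot 2 → {Hiring, Strategy, Research}; time slot 3 → {Audit, Design, Safety}; time slot 4 → {Planning}. Every pair that conflicts lands in different time slots.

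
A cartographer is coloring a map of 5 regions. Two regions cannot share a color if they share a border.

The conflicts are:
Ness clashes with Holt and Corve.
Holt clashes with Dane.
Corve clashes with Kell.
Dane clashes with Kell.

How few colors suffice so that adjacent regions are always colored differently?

The cycle Dane-Holt-Ness-Corve-Kell-Dane has odd length 5, so it cannot be 2-colored; at least 3 colors are needed.
3 colors suffice: Ness=1, Holt=2, Corve=2, Dane=3, Kell=1. Every pair that conflicts lands in different colors.

3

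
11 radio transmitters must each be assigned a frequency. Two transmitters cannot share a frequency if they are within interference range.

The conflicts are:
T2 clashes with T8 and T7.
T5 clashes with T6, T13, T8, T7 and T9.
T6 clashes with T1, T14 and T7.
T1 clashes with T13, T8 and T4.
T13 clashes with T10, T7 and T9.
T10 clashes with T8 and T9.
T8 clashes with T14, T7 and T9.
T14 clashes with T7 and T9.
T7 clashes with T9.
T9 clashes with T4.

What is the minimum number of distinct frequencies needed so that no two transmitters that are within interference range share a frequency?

T8, T14, T7, T9 are mutually in conflict, so at least 4 frequencies are needed.
4 frequencies suffice: frequency 1 → {T1, T10, T7}; frequency 2 → {T2, T6, T9}; frequency 3 → {T13, T8, T4}; frequency 4 → {T5, T14}. No two conflicting transmitters share a frequency.

4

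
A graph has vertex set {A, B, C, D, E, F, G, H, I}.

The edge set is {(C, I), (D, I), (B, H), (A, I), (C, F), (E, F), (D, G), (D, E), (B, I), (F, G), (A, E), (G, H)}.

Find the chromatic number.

The cycle F-E-A-I-C-F has odd length 5, so it cannot be 2-colored; at least 3 colors are needed.
3 colors suffice: color 1 → {E, G, I}; color 2 → {A, B, D, F}; color 3 → {C, H}. Every edge joins two different colors.

3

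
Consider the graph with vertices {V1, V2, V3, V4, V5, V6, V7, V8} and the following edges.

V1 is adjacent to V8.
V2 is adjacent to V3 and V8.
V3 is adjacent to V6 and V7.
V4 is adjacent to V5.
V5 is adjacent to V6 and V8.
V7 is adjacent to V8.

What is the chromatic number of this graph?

3

The cycle V7-V3-V6-V5-V8-V7 has odd length 5, so it cannot be 2-colored; at least 3 colors are needed.
3 colors suffice: V1=2, V2=2, V3=1, V4=1, V5=2, V6=3, V7=2, V8=1. Each edge has distinct colors on its endpoints.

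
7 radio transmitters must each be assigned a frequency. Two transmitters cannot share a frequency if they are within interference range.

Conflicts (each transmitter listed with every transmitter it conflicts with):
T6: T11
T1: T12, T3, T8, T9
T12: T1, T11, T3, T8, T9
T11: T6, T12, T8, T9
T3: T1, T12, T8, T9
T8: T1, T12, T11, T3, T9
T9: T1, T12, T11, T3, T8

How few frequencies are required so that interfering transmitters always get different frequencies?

T1, T12, T3, T8, T9 all conflict with each other, so at least 5 frequencies are needed.
A valid assignment using 5 frequencies: T6=1, T1=4, T12=1, T11=4, T3=5, T8=3, T9=2. No two conflicting transmitters share a frequency.

5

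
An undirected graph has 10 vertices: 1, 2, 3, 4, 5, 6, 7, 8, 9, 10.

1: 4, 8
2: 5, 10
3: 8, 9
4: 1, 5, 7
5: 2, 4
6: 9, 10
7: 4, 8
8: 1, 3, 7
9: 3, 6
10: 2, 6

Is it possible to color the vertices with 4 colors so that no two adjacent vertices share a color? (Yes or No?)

The chromatic number is 3. The cycle 10-6-9-3-8-7-4-5-2-10 has odd length 9, so it cannot be 2-colored; at least 3 colors are needed.
A valid assignment using 3 colors: 1=b, 2=c, 3=b, 4=a, 5=b, 6=b, 7=b, 8=a, 9=a, 10=a.
Since 4 ≥ 3, a proper 4-coloring certainly exists.

Yes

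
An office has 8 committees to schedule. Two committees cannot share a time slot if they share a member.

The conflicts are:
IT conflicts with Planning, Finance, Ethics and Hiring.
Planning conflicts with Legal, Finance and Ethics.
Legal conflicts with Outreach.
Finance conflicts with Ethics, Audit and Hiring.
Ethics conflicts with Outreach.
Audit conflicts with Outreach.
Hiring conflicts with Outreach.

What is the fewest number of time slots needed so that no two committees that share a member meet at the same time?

IT, Planning, Finance, Ethics are mutually in conflict, so at least 4 time slots are needed.
4 time slots suffice: IT=2, Planning=3, Legal=2, Finance=1, Ethics=4, Audit=2, Hiring=3, Outreach=1. No two conflicting committees share a time slot.

4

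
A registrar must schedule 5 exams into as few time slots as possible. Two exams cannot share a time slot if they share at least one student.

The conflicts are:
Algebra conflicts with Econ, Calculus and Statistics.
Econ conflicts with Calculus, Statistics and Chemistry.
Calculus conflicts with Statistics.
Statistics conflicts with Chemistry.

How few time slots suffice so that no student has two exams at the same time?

Algebra, Econ, Calculus, Statistics are mutually in conflict, so at least 4 time slots are needed.
4 time slots suffice: time slot 1 → {Econ}; time slot 2 → {Statistics}; time slot 3 → {Algebra, Chemistry}; time slot 4 → {Calculus}. Every pair that conflicts lands in different time slots.

4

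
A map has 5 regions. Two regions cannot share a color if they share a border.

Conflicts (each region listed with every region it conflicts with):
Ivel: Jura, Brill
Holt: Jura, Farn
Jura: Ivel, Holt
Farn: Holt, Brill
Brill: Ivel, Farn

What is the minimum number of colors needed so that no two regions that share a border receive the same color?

The cycle Brill-Farn-Holt-Jura-Ivel-Brill has odd length 5, so it cannot be 2-colored; at least 3 colors are needed.
3 colors suffice: color 1 → {Holt, Brill}; color 2 → {Jura, Farn}; color 3 → {Ivel}. Each listed conflict is separated.

3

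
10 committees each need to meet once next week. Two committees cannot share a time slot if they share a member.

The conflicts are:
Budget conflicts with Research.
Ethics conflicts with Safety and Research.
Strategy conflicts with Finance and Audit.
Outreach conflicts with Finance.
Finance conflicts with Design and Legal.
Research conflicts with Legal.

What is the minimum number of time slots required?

2

Finance and Legal conflict, so at least 2 time slots are needed.
2 time slots suffice: time slot 1 → {Safety, Finance, Research, Audit}; time slot 2 → {Budget, Ethics, Strategy, Outreach, Design, Legal}. No two conflicting committees share a time slot.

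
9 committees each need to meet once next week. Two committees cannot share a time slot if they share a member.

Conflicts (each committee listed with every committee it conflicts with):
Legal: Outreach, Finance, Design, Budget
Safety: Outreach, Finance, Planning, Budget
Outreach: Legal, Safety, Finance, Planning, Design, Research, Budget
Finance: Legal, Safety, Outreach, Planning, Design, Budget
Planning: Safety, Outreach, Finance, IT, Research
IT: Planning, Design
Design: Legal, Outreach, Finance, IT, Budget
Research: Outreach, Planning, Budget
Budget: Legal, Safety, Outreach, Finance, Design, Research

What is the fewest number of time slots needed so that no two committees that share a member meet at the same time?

Legal, Outreach, Finance, Design, Budget are mutually in conflict, so at least 5 time slots are needed.
A valid assignment using 5 time slots: Legal=5, Safety=4, Outreach=1, Finance=2, Planning=3, IT=1, Design=4, Research=2, Budget=3. Each listed conflict is separated.

5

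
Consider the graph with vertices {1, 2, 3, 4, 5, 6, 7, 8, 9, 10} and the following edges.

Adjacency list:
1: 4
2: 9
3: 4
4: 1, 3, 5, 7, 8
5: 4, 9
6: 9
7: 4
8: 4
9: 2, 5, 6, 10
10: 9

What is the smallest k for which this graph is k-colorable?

4 and 5 are adjacent, so at least 2 colors are needed.
2 colors suffice: 1=b, 2=b, 3=b, 4=a, 5=b, 6=b, 7=b, 8=b, 9=a, 10=b. Every edge joins two different colors.

2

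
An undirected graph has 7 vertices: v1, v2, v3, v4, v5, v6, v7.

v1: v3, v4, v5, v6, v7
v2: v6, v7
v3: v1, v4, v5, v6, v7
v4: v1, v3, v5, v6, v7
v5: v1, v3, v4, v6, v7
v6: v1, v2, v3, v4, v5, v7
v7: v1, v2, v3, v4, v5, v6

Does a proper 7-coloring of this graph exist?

Yes

The chromatic number is 6. v1, v3, v4, v5, v6, v7 are pairwise adjacent (a clique of size 6), so at least 6 colors are needed.
6 colors suffice: color 1 → {v6}; color 2 → {v7}; color 3 → {v2, v4}; color 4 → {v5}; color 5 → {v3}; color 6 → {v1}.
Since 7 ≥ 6, a proper 7-coloring certainly exists.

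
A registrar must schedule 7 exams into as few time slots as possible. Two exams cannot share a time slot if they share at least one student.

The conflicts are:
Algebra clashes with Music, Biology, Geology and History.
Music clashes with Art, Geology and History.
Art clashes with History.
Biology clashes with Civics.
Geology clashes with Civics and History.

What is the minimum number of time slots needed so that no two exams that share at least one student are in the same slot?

Algebra, Music, Geology, History are mutually in conflict, so at least 4 time slots are needed.
4 time slots suffice: Algebra=2, Music=3, Art=2, Biology=1, Geology=4, Civics=2, History=1. Each listed conflict is separated.

4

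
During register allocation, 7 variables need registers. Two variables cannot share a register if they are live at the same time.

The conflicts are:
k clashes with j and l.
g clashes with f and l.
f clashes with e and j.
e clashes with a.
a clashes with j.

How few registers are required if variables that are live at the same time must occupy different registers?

3

The cycle l-k-j-f-g-l has odd length 5, so it cannot be 2-colored; at least 3 registers are needed.
A valid assignment using 3 registers: k=3, g=2, f=1, e=2, a=1, j=2, l=1. Every pair that conflicts lands in different registers.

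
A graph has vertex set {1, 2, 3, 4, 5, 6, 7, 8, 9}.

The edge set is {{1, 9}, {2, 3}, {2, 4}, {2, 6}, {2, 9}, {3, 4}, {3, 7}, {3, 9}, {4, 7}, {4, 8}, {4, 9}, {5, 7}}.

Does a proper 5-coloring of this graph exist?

The chromatic number is 4. 2, 3, 4, 9 are pairwise adjacent (a clique of size 4), so at least 4 colors are needed.
4 colors suffice: color red → {1, 4, 5, 6}; color blue → {7, 8, 9}; color green → {3}; color yellow → {2}.
Since 5 ≥ 4, a proper 5-coloring certainly exists.

Yes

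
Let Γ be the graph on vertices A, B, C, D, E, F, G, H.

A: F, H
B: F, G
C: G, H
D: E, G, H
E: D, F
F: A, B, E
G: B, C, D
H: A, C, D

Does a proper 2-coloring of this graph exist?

The cycle B-F-E-D-G-B has odd length 5, so it cannot be 2-colored; at least 3 colors are needed.
So 2 colors are not enough.

No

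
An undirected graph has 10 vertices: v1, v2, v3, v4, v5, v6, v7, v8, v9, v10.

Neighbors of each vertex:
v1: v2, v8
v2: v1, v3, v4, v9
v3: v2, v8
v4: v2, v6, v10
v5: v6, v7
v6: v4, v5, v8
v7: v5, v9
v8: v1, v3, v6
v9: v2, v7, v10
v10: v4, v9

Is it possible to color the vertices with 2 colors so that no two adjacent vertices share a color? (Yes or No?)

The cycle v6-v8-v1-v2-v4-v6 has odd length 5, so it cannot be 2-colored; at least 3 colors are needed.
So 2 colors are not enough.

No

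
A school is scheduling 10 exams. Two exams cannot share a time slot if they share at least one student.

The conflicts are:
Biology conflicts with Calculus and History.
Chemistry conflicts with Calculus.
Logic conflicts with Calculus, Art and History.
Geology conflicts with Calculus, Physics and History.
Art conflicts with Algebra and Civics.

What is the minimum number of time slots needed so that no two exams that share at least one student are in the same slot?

2

Geology and Physics conflict, so at least 2 time slots are needed.
2 time slots suffice: Biology=2, Chemistry=2, Logic=2, Geology=2, Calculus=1, Art=1, Physics=1, History=1, Algebra=2, Civics=2. Each listed conflict is separated.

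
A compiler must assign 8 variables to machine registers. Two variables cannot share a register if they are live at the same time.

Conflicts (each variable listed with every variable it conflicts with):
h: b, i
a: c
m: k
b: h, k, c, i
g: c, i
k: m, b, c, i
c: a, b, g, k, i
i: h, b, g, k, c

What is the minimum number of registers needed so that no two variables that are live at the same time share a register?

4

b, k, c, i are mutually in conflict, so at least 4 registers are needed.
4 registers suffice: register 1 → {a, m, i}; register 2 → {h, c}; register 3 → {b, g}; register 4 → {k}. No two conflicting variables share a register.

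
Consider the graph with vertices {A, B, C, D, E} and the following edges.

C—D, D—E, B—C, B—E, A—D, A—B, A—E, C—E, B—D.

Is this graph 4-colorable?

Yes

The chromatic number is 4. A, B, D, E form a clique, so at least 4 colors are needed.
4 colors suffice: A=4, B=2, C=4, D=1, E=3.
That is already a proper 4-coloring.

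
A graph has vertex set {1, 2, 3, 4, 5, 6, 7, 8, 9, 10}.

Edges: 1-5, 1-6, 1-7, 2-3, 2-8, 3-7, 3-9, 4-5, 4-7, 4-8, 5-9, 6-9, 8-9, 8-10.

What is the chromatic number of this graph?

The cycle 9-6-1-7-3-9 has odd length 5, so it cannot be 2-colored; at least 3 colors are needed.
3 colors suffice: color a → {1, 2, 4, 9, 10}; color b → {5, 6, 7, 8}; color c → {3}. Each edge has distinct colors on its endpoints.

3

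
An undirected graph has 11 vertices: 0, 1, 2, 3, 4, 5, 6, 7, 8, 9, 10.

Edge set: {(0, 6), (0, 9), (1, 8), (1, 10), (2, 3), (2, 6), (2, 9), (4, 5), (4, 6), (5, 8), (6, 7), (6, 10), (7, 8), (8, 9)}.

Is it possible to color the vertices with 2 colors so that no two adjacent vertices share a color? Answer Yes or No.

No

The cycle 8-9-2-6-7-8 has odd length 5, so it cannot be 2-colored; at least 3 colors are needed.
So 2 colors are not enough.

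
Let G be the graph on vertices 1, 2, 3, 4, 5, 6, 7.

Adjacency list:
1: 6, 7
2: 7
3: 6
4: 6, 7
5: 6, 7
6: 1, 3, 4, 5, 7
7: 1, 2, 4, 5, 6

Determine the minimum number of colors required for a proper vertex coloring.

4, 6, 7 are pairwise adjacent, so at least 3 colors are needed.
3 colors suffice: color a → {3, 7}; color b → {2, 6}; color c → {1, 4, 5}. Each edge has distinct colors on its endpoints.

3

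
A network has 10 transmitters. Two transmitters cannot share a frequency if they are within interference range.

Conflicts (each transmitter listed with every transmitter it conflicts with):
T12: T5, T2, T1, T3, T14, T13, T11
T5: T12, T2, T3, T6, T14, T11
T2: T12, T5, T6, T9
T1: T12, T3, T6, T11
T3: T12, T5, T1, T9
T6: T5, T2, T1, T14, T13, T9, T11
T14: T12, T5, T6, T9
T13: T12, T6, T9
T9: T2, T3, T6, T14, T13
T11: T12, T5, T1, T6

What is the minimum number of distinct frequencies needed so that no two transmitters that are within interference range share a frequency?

T5, T6, T11 pairwise conflict, so at least 3 frequencies are needed.
A valid assignment using 3 frequencies: T12=1, T5=2, T2=3, T1=2, T3=3, T6=1, T14=3, T13=3, T9=2, T11=3. No two conflicting transmitters share a frequency.

3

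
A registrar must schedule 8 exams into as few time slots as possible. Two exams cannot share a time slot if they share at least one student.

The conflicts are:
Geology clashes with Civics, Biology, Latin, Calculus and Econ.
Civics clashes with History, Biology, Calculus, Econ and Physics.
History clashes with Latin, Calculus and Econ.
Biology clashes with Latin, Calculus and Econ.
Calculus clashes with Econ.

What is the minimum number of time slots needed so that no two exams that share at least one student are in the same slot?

5

Geology, Civics, Biology, Calculus, Econ all conflict with each other, so at least 5 time slots are needed.
Using 5 time slots: Geology=3, Civics=1, History=3, Biology=5, Latin=1, Calculus=2, Econ=4, Physics=2. Each listed conflict is separated.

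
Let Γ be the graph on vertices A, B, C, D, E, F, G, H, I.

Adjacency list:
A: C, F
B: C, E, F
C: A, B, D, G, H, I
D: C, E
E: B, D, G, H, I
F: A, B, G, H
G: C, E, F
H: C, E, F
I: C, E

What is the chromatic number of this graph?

A and F are adjacent, so at least 2 colors are needed.
One proper 2-coloring: A=blue, B=blue, C=red, D=blue, E=red, F=red, G=blue, H=blue, I=blue. Each edge has distinct colors on its endpoints.

2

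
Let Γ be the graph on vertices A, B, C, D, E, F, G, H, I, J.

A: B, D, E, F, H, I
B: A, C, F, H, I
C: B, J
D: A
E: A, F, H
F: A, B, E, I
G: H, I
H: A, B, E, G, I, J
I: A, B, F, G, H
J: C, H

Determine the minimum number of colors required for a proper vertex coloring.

4

A, B, H, I are mutually adjacent (a clique of size 4), so at least 4 colors are needed.
4 colors suffice: A=1, B=3, C=2, D=2, E=3, F=2, G=1, H=2, I=4, J=1. No two adjacent vertices share a color.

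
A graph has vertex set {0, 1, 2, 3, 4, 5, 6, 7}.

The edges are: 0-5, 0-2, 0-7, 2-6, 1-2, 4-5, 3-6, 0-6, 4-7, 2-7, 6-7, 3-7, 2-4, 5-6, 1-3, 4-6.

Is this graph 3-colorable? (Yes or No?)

2, 4, 6, 7 are pairwise adjacent (a clique of size 4), so at least 4 colors are needed.
So 3 colors are not enough.

No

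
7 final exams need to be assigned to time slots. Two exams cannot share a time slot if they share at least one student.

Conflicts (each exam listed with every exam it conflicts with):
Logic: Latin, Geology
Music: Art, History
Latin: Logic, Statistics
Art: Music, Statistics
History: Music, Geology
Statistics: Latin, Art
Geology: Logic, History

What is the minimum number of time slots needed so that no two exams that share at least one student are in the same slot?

3

The cycle Geology-Logic-Latin-Statistics-Art-Music-History-Geology has odd length 7, so it cannot be 2-colored; at least 3 time slots are needed.
3 time slots suffice: time slot 1 → {Logic, Music, Statistics}; time slot 2 → {Latin, Art, Geology}; time slot 3 → {History}. Each listed conflict is separated.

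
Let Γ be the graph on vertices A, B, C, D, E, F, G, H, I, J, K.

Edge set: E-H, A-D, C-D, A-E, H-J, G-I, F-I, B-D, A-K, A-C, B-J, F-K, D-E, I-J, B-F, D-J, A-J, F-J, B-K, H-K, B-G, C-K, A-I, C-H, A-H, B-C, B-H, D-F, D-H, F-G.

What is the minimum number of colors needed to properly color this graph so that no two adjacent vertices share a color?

A, D, E, H are pairwise adjacent (a clique of size 4), so at least 4 colors are needed.
4 colors suffice: color red → {A, B}; color blue → {D, I, K}; color green → {F, H}; color yellow → {C, E, G, J}. Each edge has distinct colors on its endpoints.

4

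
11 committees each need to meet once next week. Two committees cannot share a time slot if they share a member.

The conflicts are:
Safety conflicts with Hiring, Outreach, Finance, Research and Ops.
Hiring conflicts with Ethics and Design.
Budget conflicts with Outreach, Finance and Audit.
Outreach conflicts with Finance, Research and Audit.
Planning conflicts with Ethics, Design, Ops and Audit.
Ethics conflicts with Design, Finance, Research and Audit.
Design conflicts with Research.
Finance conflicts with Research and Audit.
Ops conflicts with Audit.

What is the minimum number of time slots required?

Budget, Outreach, Finance, Audit pairwise conflict, so at least 4 time slots are needed.
4 time slots suffice: time slot 1 → {Hiring, Research, Audit}; time slot 2 → {Outreach, Ethics, Ops}; time slot 3 → {Planning, Finance}; time slot 4 → {Safety, Budget, Design}. Every pair that conflicts lands in different time slots.

4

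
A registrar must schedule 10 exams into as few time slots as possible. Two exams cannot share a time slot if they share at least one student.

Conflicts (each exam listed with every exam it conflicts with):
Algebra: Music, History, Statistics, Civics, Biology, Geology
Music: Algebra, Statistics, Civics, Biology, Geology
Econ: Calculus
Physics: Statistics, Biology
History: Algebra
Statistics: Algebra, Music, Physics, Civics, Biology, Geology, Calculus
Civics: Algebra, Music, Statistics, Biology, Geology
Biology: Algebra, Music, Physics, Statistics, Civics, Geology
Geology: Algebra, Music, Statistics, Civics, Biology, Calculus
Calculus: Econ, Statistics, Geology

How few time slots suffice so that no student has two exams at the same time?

6

Algebra, Music, Statistics, Civics, Biology, Geology are mutually in conflict, so at least 6 time slots are needed.
Using 6 time slots: Algebra=2, Music=6, Econ=1, Physics=2, History=1, Statistics=1, Civics=5, Biology=3, Geology=4, Calculus=2. No two conflicting exams share a time slot.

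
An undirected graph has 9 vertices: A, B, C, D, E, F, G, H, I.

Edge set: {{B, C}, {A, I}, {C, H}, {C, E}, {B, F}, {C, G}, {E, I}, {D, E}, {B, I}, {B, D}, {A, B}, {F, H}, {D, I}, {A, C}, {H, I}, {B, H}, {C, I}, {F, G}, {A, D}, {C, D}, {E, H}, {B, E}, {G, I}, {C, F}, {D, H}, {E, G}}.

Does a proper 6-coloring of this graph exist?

Yes

The chromatic number is 6. B, C, D, E, H, I are mutually adjacent (a clique of size 6), so at least 6 colors are needed.
6 colors suffice: color 1 → {C}; color 2 → {F, I}; color 3 → {B, G}; color 4 → {A, H}; color 5 → {E}; color 6 → {D}.
That is already a proper 6-coloring.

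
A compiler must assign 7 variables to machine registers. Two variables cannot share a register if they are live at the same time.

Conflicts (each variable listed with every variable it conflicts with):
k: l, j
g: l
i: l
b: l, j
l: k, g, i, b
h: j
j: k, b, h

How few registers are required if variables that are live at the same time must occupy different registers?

b and j conflict, so at least 2 registers are needed.
2 registers suffice: register 1 → {l, j}; register 2 → {k, g, i, b, h}. Every pair that conflicts lands in different registers.

2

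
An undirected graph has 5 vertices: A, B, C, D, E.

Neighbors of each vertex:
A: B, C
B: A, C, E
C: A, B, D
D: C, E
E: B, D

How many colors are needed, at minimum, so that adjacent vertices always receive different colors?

A, B, C are pairwise adjacent, so at least 3 colors are needed.
3 colors suffice: color red → {B, D}; color blue → {C, E}; color green → {A}. Every edge joins two different colors.

3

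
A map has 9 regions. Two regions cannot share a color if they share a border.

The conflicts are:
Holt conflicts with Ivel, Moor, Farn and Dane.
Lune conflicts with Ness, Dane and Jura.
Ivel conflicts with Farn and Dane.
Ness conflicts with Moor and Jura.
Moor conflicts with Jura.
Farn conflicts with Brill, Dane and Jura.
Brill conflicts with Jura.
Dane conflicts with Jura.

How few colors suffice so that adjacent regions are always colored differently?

Holt, Ivel, Farn, Dane are mutually in conflict, so at least 4 colors are needed.
A valid assignment using 4 colors: Holt=1, Lune=2, Ivel=4, Ness=3, Moor=2, Farn=2, Brill=3, Dane=3, Jura=1. Each listed conflict is separated.

4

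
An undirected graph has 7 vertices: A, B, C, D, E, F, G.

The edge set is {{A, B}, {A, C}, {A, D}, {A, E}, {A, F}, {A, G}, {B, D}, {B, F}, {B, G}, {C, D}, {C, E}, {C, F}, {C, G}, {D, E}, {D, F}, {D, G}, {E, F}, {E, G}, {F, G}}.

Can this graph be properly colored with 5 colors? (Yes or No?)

No

A, C, D, E, F, G are pairwise adjacent (a clique of size 6), so at least 6 colors are needed.
So 5 colors are not enough.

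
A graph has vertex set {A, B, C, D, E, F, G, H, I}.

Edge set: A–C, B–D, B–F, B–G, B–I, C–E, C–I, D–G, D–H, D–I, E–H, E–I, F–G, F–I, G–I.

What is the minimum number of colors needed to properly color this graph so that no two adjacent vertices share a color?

4

B, D, G, I form a clique, so at least 4 colors are needed.
4 colors suffice: color red → {A, H, I}; color blue → {B, E}; color green → {C, D, F}; color yellow → {G}. Every edge joins two different colors.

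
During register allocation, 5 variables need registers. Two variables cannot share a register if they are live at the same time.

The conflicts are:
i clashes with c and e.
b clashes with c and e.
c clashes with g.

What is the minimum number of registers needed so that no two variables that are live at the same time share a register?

c and g conflict, so at least 2 registers are needed.
2 registers suffice: register 1 → {c, e}; register 2 → {i, b, g}. No two conflicting variables share a register.

2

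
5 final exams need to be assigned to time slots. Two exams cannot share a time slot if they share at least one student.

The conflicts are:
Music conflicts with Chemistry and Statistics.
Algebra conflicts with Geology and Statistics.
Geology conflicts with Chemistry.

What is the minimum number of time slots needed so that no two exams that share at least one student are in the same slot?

3

The cycle Music-Chemistry-Geology-Algebra-Statistics-Music has odd length 5, so it cannot be 2-colored; at least 3 time slots are needed.
3 time slots suffice: time slot 1 → {Geology, Statistics}; time slot 2 → {Music, Algebra}; time slot 3 → {Chemistry}. No two conflicting exams share a time slot.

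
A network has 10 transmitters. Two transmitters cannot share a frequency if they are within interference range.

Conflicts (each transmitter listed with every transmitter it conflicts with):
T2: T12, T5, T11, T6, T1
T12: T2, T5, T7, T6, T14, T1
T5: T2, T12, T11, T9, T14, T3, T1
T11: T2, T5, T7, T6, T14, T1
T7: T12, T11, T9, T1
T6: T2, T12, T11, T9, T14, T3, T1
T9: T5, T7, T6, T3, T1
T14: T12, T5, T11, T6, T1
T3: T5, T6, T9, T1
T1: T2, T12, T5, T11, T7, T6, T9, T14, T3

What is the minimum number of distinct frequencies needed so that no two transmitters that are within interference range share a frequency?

T6, T9, T3, T1 pairwise conflict, so at least 4 frequencies are needed.
4 frequencies suffice: T2=4, T12=3, T5=2, T11=3, T7=2, T6=2, T9=3, T14=4, T3=4, T1=1. Each listed conflict is separated.

4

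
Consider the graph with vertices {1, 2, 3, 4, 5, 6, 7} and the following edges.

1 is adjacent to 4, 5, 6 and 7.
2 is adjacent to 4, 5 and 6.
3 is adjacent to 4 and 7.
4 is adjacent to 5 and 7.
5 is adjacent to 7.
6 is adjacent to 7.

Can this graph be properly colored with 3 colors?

No

1, 4, 5, 7 are pairwise adjacent (a clique of size 4), so at least 4 colors are needed.
So 3 colors are not enough.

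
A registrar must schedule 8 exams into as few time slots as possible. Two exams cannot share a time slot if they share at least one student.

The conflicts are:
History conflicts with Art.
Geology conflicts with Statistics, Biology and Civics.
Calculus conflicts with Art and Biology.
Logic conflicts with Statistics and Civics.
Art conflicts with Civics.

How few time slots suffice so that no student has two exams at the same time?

3

The cycle Civics-Art-Calculus-Biology-Geology-Civics has odd length 5, so it cannot be 2-colored; at least 3 time slots are needed.
3 time slots suffice: time slot 1 → {Geology, Logic, Art}; time slot 2 → {History, Calculus, Statistics, Civics}; time slot 3 → {Biology}. No two conflicting exams share a time slot.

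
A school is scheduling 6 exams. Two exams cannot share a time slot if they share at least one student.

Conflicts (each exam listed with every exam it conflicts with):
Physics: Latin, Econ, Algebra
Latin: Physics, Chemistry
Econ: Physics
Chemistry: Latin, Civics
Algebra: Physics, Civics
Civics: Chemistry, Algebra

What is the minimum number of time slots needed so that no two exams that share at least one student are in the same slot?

The cycle Algebra-Civics-Chemistry-Latin-Physics-Algebra has odd length 5, so it cannot be 2-colored; at least 3 time slots are needed.
3 time slots suffice: time slot 1 → {Physics, Chemistry}; time slot 2 → {Latin, Econ, Algebra}; time slot 3 → {Civics}. No two conflicting exams share a time slot.

3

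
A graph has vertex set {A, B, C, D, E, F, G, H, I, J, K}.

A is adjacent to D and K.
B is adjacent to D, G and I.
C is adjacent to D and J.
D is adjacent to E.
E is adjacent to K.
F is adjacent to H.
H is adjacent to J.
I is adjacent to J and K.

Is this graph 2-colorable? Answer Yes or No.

No

The cycle E-D-B-I-K-E has odd length 5, so it cannot be 2-colored; at least 3 colors are needed.
So 2 colors are not enough.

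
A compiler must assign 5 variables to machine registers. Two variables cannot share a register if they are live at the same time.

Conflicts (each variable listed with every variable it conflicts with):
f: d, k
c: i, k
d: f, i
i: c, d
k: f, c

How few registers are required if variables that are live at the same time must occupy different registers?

The cycle f-k-c-i-d-f has odd length 5, so it cannot be 2-colored; at least 3 registers are needed.
3 registers suffice: register 1 → {f, c}; register 2 → {d, k}; register 3 → {i}. No two conflicting variables share a register.

3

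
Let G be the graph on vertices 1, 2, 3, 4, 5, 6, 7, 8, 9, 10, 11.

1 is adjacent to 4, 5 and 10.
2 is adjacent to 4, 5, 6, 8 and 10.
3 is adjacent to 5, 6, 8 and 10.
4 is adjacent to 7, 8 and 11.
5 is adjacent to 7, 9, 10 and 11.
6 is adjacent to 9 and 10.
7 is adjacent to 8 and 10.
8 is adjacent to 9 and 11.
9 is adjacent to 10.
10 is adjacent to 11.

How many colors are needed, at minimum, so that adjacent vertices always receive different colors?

3, 6, 10 form a triangle, so at least 3 colors are needed.
3 colors suffice: 1=green, 2=green, 3=green, 4=blue, 5=blue, 6=blue, 7=green, 8=red, 9=green, 10=red, 11=green. Every edge joins two different colors.

3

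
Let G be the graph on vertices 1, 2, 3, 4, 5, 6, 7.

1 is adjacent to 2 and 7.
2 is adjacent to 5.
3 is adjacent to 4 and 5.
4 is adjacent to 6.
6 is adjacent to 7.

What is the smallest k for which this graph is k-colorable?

The cycle 5-3-4-6-7-1-2-5 has odd length 7, so it cannot be 2-colored; at least 3 colors are needed.
One proper 3-coloring: 1=red, 2=blue, 3=green, 4=blue, 5=red, 6=red, 7=blue. Each edge has distinct colors on its endpoints.

3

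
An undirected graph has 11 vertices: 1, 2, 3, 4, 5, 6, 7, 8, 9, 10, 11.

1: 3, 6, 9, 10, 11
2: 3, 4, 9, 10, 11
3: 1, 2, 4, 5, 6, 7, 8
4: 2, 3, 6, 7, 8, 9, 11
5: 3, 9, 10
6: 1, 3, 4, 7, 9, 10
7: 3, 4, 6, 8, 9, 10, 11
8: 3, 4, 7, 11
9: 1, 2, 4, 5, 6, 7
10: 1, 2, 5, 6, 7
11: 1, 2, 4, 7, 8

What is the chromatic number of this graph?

4, 6, 7, 9 are mutually adjacent (a clique of size 4), so at least 4 colors are needed.
4 colors suffice: color red → {4, 10}; color blue → {3, 9, 11}; color green → {1, 2, 5, 7}; color yellow → {6, 8}. Every edge joins two different colors.

4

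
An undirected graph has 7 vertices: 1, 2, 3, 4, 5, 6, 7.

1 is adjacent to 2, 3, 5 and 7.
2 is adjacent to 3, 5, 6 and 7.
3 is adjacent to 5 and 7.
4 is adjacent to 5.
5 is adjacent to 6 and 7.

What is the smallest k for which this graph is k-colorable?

1, 2, 3, 5, 7 form a clique, so at least 5 colors are needed.
One proper 5-coloring: 1=yellow, 2=blue, 3=green, 4=blue, 5=red, 6=green, 7=purple. Each edge has distinct colors on its endpoints.

5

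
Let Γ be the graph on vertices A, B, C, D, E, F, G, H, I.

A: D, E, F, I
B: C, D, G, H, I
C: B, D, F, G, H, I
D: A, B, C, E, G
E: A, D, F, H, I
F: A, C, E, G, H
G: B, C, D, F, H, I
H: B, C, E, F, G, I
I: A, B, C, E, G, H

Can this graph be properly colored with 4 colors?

B, C, G, H, I form a clique, so at least 5 colors are needed.
So 4 colors are not enough.

No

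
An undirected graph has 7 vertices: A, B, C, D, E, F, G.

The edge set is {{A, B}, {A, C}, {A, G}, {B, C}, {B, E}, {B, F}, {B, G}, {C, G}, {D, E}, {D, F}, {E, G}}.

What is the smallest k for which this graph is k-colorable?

4

A, B, C, G form a clique, so at least 4 colors are needed.
4 colors suffice: color 1 → {B, D}; color 2 → {F, G}; color 3 → {C, E}; color 4 → {A}. No two adjacent vertices share a color.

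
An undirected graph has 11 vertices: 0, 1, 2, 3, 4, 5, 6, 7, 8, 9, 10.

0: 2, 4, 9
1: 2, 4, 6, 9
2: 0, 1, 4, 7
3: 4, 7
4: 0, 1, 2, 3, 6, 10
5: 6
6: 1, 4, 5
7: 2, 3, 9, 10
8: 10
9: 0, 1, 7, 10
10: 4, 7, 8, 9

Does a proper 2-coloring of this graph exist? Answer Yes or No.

7, 9, 10 form a triangle, so at least 3 colors are needed.
So 2 colors are not enough.

No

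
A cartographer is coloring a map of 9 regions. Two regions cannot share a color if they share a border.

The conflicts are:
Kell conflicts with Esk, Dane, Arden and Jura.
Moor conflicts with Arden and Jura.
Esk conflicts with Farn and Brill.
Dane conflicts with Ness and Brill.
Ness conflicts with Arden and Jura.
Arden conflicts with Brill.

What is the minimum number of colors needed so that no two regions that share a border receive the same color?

Esk and Farn conflict, so at least 2 colors are needed.
2 colors suffice: color 1 → {Esk, Dane, Arden, Jura}; color 2 → {Kell, Moor, Farn, Ness, Brill}. Every pair that conflicts lands in different colors.

2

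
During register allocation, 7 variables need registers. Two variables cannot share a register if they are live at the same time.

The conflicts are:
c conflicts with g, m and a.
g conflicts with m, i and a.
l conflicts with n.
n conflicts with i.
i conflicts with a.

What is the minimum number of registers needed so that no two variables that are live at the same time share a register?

3

c, g, m pairwise conflict, so at least 3 registers are needed.
3 registers suffice: register 1 → {g, n}; register 2 → {c, l, i}; register 3 → {m, a}. Each listed conflict is separated.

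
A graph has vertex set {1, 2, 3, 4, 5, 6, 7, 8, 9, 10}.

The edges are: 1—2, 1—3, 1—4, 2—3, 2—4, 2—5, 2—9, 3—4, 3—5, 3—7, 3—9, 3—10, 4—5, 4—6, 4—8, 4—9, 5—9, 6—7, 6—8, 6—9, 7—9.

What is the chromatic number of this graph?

2, 3, 4, 5, 9 are pairwise adjacent (a clique of size 5), so at least 5 colors are needed.
5 colors suffice: color a → {3, 6}; color b → {4, 7, 10}; color c → {1, 8, 9}; color d → {2}; color e → {5}. Each edge has distinct colors on its endpoints.

5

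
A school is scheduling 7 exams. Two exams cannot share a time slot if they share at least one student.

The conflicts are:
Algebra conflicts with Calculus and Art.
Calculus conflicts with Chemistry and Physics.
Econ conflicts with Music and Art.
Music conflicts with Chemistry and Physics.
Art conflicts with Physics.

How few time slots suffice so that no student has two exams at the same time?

Econ and Music conflict, so at least 2 time slots are needed.
Using 2 time slots: Algebra=1, Calculus=2, Econ=1, Music=2, Chemistry=1, Art=2, Physics=1. Every pair that conflicts lands in different time slots.

2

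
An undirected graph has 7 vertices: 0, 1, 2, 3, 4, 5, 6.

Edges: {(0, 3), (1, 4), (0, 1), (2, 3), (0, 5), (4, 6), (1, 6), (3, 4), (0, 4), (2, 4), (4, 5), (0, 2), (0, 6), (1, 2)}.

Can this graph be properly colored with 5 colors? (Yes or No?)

The chromatic number is 4. 0, 1, 4, 6 form a clique, so at least 4 colors are needed.
4 colors suffice: color a → {4}; color b → {0}; color c → {2, 5, 6}; color d → {1, 3}.
Since 5 ≥ 4, a proper 5-coloring certainly exists.

Yes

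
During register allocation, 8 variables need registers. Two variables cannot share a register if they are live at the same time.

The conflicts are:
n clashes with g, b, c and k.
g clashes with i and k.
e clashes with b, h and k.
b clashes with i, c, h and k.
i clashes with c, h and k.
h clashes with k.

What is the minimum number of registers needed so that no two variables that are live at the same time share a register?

4

b, i, h, k pairwise conflict, so at least 4 registers are needed.
4 registers suffice: register 1 → {c, k}; register 2 → {g, b}; register 3 → {n, e, i}; register 4 → {h}. No two conflicting variables share a register.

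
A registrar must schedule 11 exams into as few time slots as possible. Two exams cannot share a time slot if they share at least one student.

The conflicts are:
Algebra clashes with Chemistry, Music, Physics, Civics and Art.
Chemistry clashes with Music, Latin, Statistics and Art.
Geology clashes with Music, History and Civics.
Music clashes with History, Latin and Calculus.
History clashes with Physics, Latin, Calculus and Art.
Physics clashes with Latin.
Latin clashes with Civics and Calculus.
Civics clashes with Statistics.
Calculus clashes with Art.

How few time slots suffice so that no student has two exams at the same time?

4

Music, History, Latin, Calculus all conflict with each other, so at least 4 time slots are needed.
4 time slots suffice: time slot 1 → {Chemistry, History, Civics}; time slot 2 → {Algebra, Geology, Latin, Statistics}; time slot 3 → {Music, Physics, Art}; time slot 4 → {Calculus}. No two conflicting exams share a time slot.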